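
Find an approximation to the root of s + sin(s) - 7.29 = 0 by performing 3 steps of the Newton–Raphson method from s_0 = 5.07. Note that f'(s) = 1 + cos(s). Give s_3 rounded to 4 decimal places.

s_0 = 5.070000: f = -3.156736, f' = 1.350037 → s_1 = 5.070000 - (-3.156736)/(1.350037) = 7.408258
s_1 = 7.408258: f = 1.020557, f' = 1.431111 → s_2 = 7.408258 - (1.020557)/(1.431111) = 6.695136
s_2 = 6.695136: f = -0.194467, f' = 1.916342 → s_3 = 6.695136 - (-0.194467)/(1.916342) = 6.796614

6.7966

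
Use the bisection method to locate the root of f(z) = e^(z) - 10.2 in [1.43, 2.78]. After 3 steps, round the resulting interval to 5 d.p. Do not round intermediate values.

[2.27375, 2.44250]

f(1.430000) = -6.021301, f(2.780000) = 5.919021 (opposite signs)
step 1: m = 2.105000, f(m) = -1.992897 < 0 → root in [2.105000, 2.780000]
step 2: m = 2.442500, f(m) = 1.301759 > 0 → root in [2.105000, 2.442500]
step 3: m = 2.273750, f(m) = -0.484233 < 0 → root in [2.273750, 2.442500]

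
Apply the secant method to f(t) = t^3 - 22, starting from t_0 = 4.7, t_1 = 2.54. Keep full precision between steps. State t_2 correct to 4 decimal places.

2.6787

Secant update: t_(k+1) = t_k − f(t_k)·(t_k − t_(k-1))/(f(t_k) − f(t_(k-1))).
f(t_0) = 81.823000, f(t_1) = -5.612936
t_2 = 2.540000 - (-5.612936)·(2.540000 - 4.700000)/(-5.612936 - (81.823000)) = 2.678661; f(t_2) = -2.780008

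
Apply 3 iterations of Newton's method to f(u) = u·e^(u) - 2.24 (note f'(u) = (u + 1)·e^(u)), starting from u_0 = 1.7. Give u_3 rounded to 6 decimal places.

0.908565

u_0 = 1.700000: f = 7.065711, f' = 14.779658 → u_1 = 1.700000 - (7.065711)/(14.779658) = 1.221930
u_1 = 1.221930: f = 1.906902, f' = 7.540634 → u_2 = 1.221930 - (1.906902)/(7.540634) = 0.969046
u_2 = 0.969046: f = 0.313854, f' = 5.189285 → u_3 = 0.969046 - (0.313854)/(5.189285) = 0.908565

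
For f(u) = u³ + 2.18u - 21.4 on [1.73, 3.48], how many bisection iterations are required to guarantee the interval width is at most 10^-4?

Initial width b − a = 3.48 − 1.73 = 1.750000.
After n steps the width is (b−a)/2^n; need (b−a)/2^n ≤ 10^-4.
So n ≥ log₂(1.750000/10^-4) = log₂(17500.0000) ≈ 14.0951.
Hence n = 15.

15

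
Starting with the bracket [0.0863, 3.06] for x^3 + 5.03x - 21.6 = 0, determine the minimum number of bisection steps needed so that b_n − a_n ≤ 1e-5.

Initial width b − a = 3.06 − 0.0863 = 2.973700.
After n steps the width is (b−a)/2^n; need (b−a)/2^n ≤ 1e-5.
So n ≥ log₂(2.973700/1e-5) = log₂(297370.0000) ≈ 18.1819.
Hence n = 19.

19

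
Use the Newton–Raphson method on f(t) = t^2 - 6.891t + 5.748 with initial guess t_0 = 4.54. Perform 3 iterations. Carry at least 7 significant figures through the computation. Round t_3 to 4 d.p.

5.9225

f'(t) = 2t - 6.891
t_0 = 4.540000: f = -4.925540, f' = 2.189000 → t_1 = 4.540000 - (-4.925540)/(2.189000) = 6.790132
t_1 = 6.790132: f = 5.063096, f' = 6.689265 → t_2 = 6.790132 - (5.063096)/(6.689265) = 6.033234
t_2 = 6.033234: f = 0.572896, f' = 5.175467 → t_3 = 6.033234 - (0.572896)/(5.175467) = 5.922539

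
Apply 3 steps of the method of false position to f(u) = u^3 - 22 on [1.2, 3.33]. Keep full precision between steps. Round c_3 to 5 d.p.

2.79059

f(1.200000) = -20.272000, f(3.330000) = 14.926037
step 1: c = 2.426755, f(c) = -7.708504 < 0 → new bracket [2.426755, 3.330000]
step 2: c = 2.734367, f(c) = -1.555778 < 0 → new bracket [2.734367, 3.330000]
step 3: c = 2.790591, f(c) = -0.268550 < 0 → new bracket [2.790591, 3.330000]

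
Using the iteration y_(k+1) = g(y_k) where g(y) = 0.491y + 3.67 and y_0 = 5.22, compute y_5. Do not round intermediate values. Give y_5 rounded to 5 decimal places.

y_1 = g(5.220000) = 6.233020
y_2 = g(6.233020) = 6.730413
y_3 = g(6.730413) = 6.974633
y_4 = g(6.974633) = 7.094545
y_5 = g(7.094545) = 7.153421

7.15342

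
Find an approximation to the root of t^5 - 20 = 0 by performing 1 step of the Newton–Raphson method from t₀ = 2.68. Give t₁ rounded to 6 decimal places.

2.221539

f'(t) = 5t⁴
t_0 = 2.680000: f = 118.252811, f' = 257.934349 → t_1 = 2.680000 - (118.252811)/(257.934349) = 2.221539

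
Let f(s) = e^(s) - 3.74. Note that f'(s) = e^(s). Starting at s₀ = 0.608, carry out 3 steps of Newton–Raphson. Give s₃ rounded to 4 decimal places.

s_0 = 0.608000: f = -1.903246, f' = 1.836754 → s_1 = 0.608000 - (-1.903246)/(1.836754) = 1.644201
s_1 = 1.644201: f = 1.436870, f' = 5.176870 → s_2 = 1.644201 - (1.436870)/(5.176870) = 1.366645
s_2 = 1.366645: f = 0.182169, f' = 3.922169 → s_3 = 1.366645 - (0.182169)/(3.922169) = 1.320199

1.3202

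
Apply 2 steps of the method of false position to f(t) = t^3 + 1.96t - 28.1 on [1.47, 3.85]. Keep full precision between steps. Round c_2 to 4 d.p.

f(1.470000) = -22.042277, f(3.850000) = 36.512625
step 1: c = 2.365922, f(c) = -10.219341 < 0 → new bracket [2.365922, 3.850000]
step 2: c = 2.690460, f(c) = -3.351604 < 0 → new bracket [2.690460, 3.850000]

2.6905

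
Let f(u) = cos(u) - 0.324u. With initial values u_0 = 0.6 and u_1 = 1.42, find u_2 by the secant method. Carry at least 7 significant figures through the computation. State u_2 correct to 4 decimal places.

f(u_0) = 0.630936, f(u_1) = -0.309855
u_2 = 1.420000 - (-0.309855)·(1.420000 - 0.600000)/(-0.309855 - (0.630936)) = 1.149928; f(u_2) = 0.035976

1.1499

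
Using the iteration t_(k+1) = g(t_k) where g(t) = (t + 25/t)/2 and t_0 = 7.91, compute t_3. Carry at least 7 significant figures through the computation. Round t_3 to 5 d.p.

5.00007

t_1 = g(7.910000) = 5.535278
t_2 = g(5.535278) = 5.025882
t_3 = g(5.025882) = 5.000067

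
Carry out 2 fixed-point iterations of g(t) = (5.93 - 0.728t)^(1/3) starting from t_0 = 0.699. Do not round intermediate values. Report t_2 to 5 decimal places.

1.66924

t_1 = g(0.699000) = 1.756696
t_2 = g(1.756696) = 1.669242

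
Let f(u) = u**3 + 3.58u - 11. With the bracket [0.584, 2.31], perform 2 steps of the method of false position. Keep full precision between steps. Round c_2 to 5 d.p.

f(0.584000) = -8.710103, f(2.310000) = 9.596191
step 1: c = 1.405228, f(c) = -3.194430 < 0 → new bracket [1.405228, 2.310000]
step 2: c = 1.631193, f(c) = -0.820069 < 0 → new bracket [1.631193, 2.310000]

1.63119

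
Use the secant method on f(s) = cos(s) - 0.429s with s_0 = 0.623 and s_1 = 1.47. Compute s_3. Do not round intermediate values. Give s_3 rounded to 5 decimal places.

1.08441

f(s_0) = 0.544865, f(s_1) = -0.530004
s_2 = 1.470000 - (-0.530004)·(1.470000 - 0.623000)/(-0.530004 - (0.544865)) = 1.052355; f(s_2) = 0.044067
s_3 = 1.052355 - (0.044067)·(1.052355 - 1.470000)/(0.044067 - (-0.530004)) = 1.084414; f(s_3) = 0.002217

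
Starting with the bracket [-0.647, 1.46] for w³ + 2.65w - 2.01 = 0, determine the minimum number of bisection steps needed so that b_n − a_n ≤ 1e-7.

Initial width b − a = 1.46 − -0.647 = 2.107000.
After n steps the width is (b−a)/2^n; need (b−a)/2^n ≤ 1e-7.
So n ≥ log₂(2.107000/1e-7) = log₂(21070000.0000) ≈ 24.3287.
Hence n = 25.

25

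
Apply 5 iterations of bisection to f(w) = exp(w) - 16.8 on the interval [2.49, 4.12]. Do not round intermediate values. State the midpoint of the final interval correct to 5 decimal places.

f(2.490000) = -4.738724, f(4.120000) = 44.759242 (opposite signs)
step 1: m = 3.305000, f(m) = 10.448542 > 0 → root in [2.490000, 3.305000]
step 2: m = 2.897500, f(m) = 1.328767 > 0 → root in [2.490000, 2.897500]
step 3: m = 2.693750, f(m) = -2.012977 < 0 → root in [2.693750, 2.897500]
step 4: m = 2.795625, f(m) = -0.427141 < 0 → root in [2.795625, 2.897500]
step 5: m = 2.846563, f(m) = 0.428457 > 0 → root in [2.795625, 2.846563]
Midpoint of [2.795625, 2.846563] = 2.821094

2.82109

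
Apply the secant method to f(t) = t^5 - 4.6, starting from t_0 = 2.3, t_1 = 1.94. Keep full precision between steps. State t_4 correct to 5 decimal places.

f(t_0) = 59.763430, f(t_1) = 22.879489
t_2 = 1.940000 - (22.879489)·(1.940000 - 2.300000)/(22.879489 - (59.763430)) = 1.716688; f(t_2) = 10.309299
t_3 = 1.716688 - (10.309299)·(1.716688 - 1.940000)/(10.309299 - (22.879489)) = 1.533542; f(t_3) = 3.881604
t_4 = 1.533542 - (3.881604)·(1.533542 - 1.716688)/(3.881604 - (10.309299)) = 1.422942; f(t_4) = 1.233588

1.42294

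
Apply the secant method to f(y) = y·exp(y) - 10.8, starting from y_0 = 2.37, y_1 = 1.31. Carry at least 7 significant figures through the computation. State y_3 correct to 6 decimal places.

1.864343

f(y_0) = 14.552820, f(y_1) = -5.944912
y_2 = 1.310000 - (-5.944912)·(1.310000 - 2.370000)/(-5.944912 - (14.552820)) = 1.617429; f(y_2) = -2.647965
y_3 = 1.617429 - (-2.647965)·(1.617429 - 1.310000)/(-2.647965 - (-5.944912)) = 1.864343; f(y_3) = 1.228182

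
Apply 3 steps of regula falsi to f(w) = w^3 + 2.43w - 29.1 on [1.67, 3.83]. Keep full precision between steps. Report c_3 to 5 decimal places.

2.78459

False-position update: c = (a·f(b) − b·f(a))/(f(b) − f(a)); replace the endpoint whose sign matches f(c).
f(1.670000) = -20.384437, f(3.830000) = 36.388787
step 1: c = 2.445548, f(c) = -8.531209 < 0 → new bracket [2.445548, 3.830000]
step 2: c = 2.708484, f(c) = -2.649266 < 0 → new bracket [2.708484, 3.830000]
step 3: c = 2.784594, f(c) = -0.741801 < 0 → new bracket [2.784594, 3.830000]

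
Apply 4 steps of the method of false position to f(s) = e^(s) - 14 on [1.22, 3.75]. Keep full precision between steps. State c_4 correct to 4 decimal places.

2.5608

f(1.220000) = -10.612812, f(3.750000) = 28.521082
step 1: c = 1.906117, f(c) = -7.273085 < 0 → new bracket [1.906117, 3.750000]
step 2: c = 2.280779, f(c) = -4.215703 < 0 → new bracket [2.280779, 3.750000]
step 3: c = 2.469979, f(c) = -2.177804 < 0 → new bracket [2.469979, 3.750000]
step 4: c = 2.560785, f(c) = -1.054030 < 0 → new bracket [2.560785, 3.750000]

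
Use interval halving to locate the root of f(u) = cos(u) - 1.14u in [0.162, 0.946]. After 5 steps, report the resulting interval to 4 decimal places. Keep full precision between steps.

[0.6765, 0.7010]

f(0.162000) = 0.802227, f(0.946000) = -0.493508 (opposite signs)
step 1: m = 0.554000, f(m) = 0.218867 > 0 → root in [0.554000, 0.946000]
step 2: m = 0.750000, f(m) = -0.123311 < 0 → root in [0.554000, 0.750000]
step 3: m = 0.652000, f(m) = 0.051592 > 0 → root in [0.652000, 0.750000]
step 4: m = 0.701000, f(m) = -0.034942 < 0 → root in [0.652000, 0.701000]
step 5: m = 0.676500, f(m) = 0.008559 > 0 → root in [0.676500, 0.701000]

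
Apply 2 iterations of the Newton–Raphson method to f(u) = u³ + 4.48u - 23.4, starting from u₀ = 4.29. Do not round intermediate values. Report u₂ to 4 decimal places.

Newton update: u ← u − f(u)/f'(u).
f'(u) = 3u² + 4.48
u_0 = 4.290000: f = 74.772789, f' = 59.692300 → u_1 = 4.290000 - (74.772789)/(59.692300) = 3.037363
u_1 = 3.037363: f = 18.228800, f' = 32.156720 → u_2 = 3.037363 - (18.228800)/(32.156720) = 2.470489

2.4705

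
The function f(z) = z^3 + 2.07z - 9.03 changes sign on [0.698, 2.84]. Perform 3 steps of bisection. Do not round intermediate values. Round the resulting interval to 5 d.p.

f(0.698000) = -7.245072, f(2.840000) = 19.755104 (opposite signs)
step 1: m = 1.769000, f(m) = 0.167670 > 0 → root in [0.698000, 1.769000]
step 2: m = 1.233500, f(m) = -4.599857 < 0 → root in [1.233500, 1.769000]
step 3: m = 1.501250, f(m) = -2.538968 < 0 → root in [1.501250, 1.769000]

[1.50125, 1.76900]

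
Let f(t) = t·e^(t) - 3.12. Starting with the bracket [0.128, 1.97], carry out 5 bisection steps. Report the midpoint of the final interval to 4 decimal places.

f(0.128000) = -2.974521, f(1.970000) = 11.006233 (opposite signs)
step 1: m = 1.049000, f(m) = -0.125320 < 0 → root in [1.049000, 1.970000]
step 2: m = 1.509500, f(m) = 3.709684 > 0 → root in [1.049000, 1.509500]
step 3: m = 1.279250, f(m) = 1.477552 > 0 → root in [1.049000, 1.279250]
step 4: m = 1.164125, f(m) = 0.608831 > 0 → root in [1.049000, 1.164125]
step 5: m = 1.106562, f(m) = 0.226185 > 0 → root in [1.049000, 1.106562]
Midpoint of [1.049000, 1.106562] = 1.077781

1.0778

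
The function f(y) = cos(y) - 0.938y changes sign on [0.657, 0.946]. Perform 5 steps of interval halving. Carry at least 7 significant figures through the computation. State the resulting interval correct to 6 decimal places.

f(0.657000) = 0.175562, f(0.946000) = -0.302416 (opposite signs)
step 1: m = 0.801500, f(m) = -0.056177 < 0 → root in [0.657000, 0.801500]
step 2: m = 0.729250, f(m) = 0.061638 > 0 → root in [0.729250, 0.801500]
step 3: m = 0.765375, f(m) = 0.003201 > 0 → root in [0.765375, 0.801500]
step 4: m = 0.783438, f(m) = -0.026373 < 0 → root in [0.765375, 0.783438]
step 5: m = 0.774406, f(m) = -0.011557 < 0 → root in [0.765375, 0.774406]

[0.765375, 0.774406]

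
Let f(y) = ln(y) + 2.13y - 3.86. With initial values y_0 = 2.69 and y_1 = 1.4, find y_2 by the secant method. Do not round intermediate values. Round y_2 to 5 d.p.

1.60542

f(y_0) = 2.859241, f(y_1) = -0.541528
y_2 = 1.400000 - (-0.541528)·(1.400000 - 2.690000)/(-0.541528 - (2.859241)) = 1.605416; f(y_2) = 0.032918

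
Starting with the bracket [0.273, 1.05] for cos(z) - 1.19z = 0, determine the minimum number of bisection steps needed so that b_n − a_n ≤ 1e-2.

7

Initial width b − a = 1.05 − 0.273 = 0.777000.
After n steps the width is (b−a)/2^n; need (b−a)/2^n ≤ 1e-2.
So n ≥ log₂(0.777000/1e-2) = log₂(77.7000) ≈ 6.2798.
Hence n = 7.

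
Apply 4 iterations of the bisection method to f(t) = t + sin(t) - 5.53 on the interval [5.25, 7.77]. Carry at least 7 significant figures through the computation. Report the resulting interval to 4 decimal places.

[5.8800, 6.0375]

f(5.250000) = -1.138934, f(7.770000) = 3.236476 (opposite signs)
step 1: m = 6.510000, f(m) = 1.204875 > 0 → root in [5.250000, 6.510000]
step 2: m = 5.880000, f(m) = -0.042350 < 0 → root in [5.880000, 6.510000]
step 3: m = 6.195000, f(m) = 0.576929 > 0 → root in [5.880000, 6.195000]
step 4: m = 6.037500, f(m) = 0.264279 > 0 → root in [5.880000, 6.037500]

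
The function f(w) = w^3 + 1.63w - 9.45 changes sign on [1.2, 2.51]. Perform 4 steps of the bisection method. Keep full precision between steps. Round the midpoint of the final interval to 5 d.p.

1.89594

f(1.200000) = -5.766000, f(2.510000) = 10.454551 (opposite signs)
step 1: m = 1.855000, f(m) = -0.043249 < 0 → root in [1.855000, 2.510000]
step 2: m = 2.182500, f(m) = 4.503391 > 0 → root in [1.855000, 2.182500]
step 3: m = 2.018750, f(m) = 2.067678 > 0 → root in [1.855000, 2.018750]
step 4: m = 1.936875, f(m) = 0.973263 > 0 → root in [1.855000, 1.936875]
Midpoint of [1.855000, 1.936875] = 1.895938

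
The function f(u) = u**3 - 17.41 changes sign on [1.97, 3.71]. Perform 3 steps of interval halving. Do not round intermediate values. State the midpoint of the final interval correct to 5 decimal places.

f(1.970000) = -9.764627, f(3.710000) = 33.654811 (opposite signs)
step 1: m = 2.840000, f(m) = 5.496304 > 0 → root in [1.970000, 2.840000]
step 2: m = 2.405000, f(m) = -3.499420 < 0 → root in [2.405000, 2.840000]
step 3: m = 2.622500, f(m) = 0.626260 > 0 → root in [2.405000, 2.622500]
Midpoint of [2.405000, 2.622500] = 2.513750

2.51375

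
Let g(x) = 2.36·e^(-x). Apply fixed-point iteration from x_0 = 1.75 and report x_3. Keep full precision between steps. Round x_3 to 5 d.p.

0.49293

x_1 = g(1.750000) = 0.410107
x_2 = g(0.410107) = 1.566048
x_3 = g(1.566048) = 0.492931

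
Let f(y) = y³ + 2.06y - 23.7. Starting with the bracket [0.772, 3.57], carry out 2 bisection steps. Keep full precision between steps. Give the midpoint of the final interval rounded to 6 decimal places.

f(0.772000) = -21.649580, f(3.570000) = 29.153493 (opposite signs)
step 1: m = 2.171000, f(m) = -8.995294 < 0 → root in [2.171000, 3.570000]
step 2: m = 2.870500, f(m) = 5.865491 > 0 → root in [2.171000, 2.870500]
Midpoint of [2.171000, 2.870500] = 2.520750

2.520750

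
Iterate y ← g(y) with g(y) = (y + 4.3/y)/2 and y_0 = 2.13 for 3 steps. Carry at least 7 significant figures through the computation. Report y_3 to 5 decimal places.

y_1 = g(2.130000) = 2.074390
y_2 = g(2.074390) = 2.073644
y_3 = g(2.073644) = 2.073644

2.07364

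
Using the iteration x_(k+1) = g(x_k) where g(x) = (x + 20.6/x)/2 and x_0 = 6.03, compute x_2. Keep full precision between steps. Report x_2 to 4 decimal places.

4.5423

x_1 = g(6.030000) = 4.723126
x_2 = g(4.723126) = 4.542322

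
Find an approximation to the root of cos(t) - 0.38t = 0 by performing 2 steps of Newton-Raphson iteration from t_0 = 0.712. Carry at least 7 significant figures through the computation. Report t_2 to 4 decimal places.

f'(t) = -sin(t) - 0.38
t_0 = 0.712000: f = 0.486497, f' = -1.033349 → t_1 = 0.712000 - (0.486497)/(-1.033349) = 1.182796
t_1 = 1.182796: f = -0.071124, f' = -1.305667 → t_2 = 1.182796 - (-0.071124)/(-1.305667) = 1.128322

1.1283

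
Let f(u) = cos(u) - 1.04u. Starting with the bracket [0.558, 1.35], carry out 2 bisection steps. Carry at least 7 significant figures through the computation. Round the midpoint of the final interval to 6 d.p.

0.657000

f(0.558000) = 0.267996, f(1.350000) = -1.184993 (opposite signs)
step 1: m = 0.954000, f(m) = -0.413735 < 0 → root in [0.558000, 0.954000]
step 2: m = 0.756000, f(m) = -0.058654 < 0 → root in [0.558000, 0.756000]
Midpoint of [0.558000, 0.756000] = 0.657000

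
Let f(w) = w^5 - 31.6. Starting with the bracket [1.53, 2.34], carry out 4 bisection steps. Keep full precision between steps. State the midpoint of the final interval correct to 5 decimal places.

2.01094

f(1.530000) = -23.215886, f(2.340000) = 38.558337 (opposite signs)
step 1: m = 1.935000, f(m) = -4.472808 < 0 → root in [1.935000, 2.340000]
step 2: m = 2.137500, f(m) = 13.020108 > 0 → root in [1.935000, 2.137500]
step 3: m = 2.036250, f(m) = 3.407048 > 0 → root in [1.935000, 2.036250]
step 4: m = 1.985625, f(m) = -0.733587 < 0 → root in [1.985625, 2.036250]
Midpoint of [1.985625, 2.036250] = 2.010937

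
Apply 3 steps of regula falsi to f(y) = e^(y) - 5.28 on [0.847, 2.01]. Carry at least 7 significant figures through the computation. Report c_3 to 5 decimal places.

False-position update: c = (a·f(b) − b·f(a))/(f(b) − f(a)); replace the endpoint whose sign matches f(c).
f(0.847000) = -2.947362, f(2.010000) = 2.183317
step 1: c = 1.515095, f(c) = -0.730146 < 0 → new bracket [1.515095, 2.010000]
step 2: c = 1.639124, f(c) = -0.129346 < 0 → new bracket [1.639124, 2.010000]
step 3: c = 1.659867, f(c) = -0.021391 < 0 → new bracket [1.659867, 2.010000]

1.65987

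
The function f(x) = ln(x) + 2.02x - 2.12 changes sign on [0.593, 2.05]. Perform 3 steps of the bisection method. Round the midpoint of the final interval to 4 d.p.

1.0483

f(0.593000) = -1.444701, f(2.050000) = 2.738840 (opposite signs)
step 1: m = 1.321500, f(m) = 0.828197 > 0 → root in [0.593000, 1.321500]
step 2: m = 0.957250, f(m) = -0.230046 < 0 → root in [0.957250, 1.321500]
step 3: m = 1.139375, f(m) = 0.312017 > 0 → root in [0.957250, 1.139375]
Midpoint of [0.957250, 1.139375] = 1.048312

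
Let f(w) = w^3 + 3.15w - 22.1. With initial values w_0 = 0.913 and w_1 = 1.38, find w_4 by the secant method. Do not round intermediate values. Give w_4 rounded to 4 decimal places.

f(w_0) = -18.463002, f(w_1) = -15.124928
w_2 = 1.380000 - (-15.124928)·(1.380000 - 0.913000)/(-15.124928 - (-18.463002)) = 3.495993; f(w_2) = 31.640304
w_3 = 3.495993 - (31.640304)·(3.495993 - 1.380000)/(31.640304 - (-15.124928)) = 2.064360; f(w_3) = -6.799828
w_4 = 2.064360 - (-6.799828)·(2.064360 - 3.495993)/(-6.799828 - (31.640304)) = 2.317607; f(w_4) = -2.350966

2.3176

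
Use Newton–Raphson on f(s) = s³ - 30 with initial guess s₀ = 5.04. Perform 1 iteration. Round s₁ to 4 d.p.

f'(s) = 3s²
s_0 = 5.040000: f = 98.024064, f' = 76.204800 → s_1 = 5.040000 - (98.024064)/(76.204800) = 3.753676

3.7537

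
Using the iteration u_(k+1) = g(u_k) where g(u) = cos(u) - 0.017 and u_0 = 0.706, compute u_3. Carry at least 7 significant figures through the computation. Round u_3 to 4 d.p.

u_1 = g(0.706000) = 0.743963
u_2 = g(0.743963) = 0.718790
u_3 = g(0.718790) = 0.735603

0.7356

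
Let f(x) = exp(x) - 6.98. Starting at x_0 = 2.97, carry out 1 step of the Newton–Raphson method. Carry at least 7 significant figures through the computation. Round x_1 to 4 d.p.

Newton update: x ← x − f(x)/f'(x).
f'(x) = exp(x)
x_0 = 2.970000: f = 12.511920, f' = 19.491920 → x_1 = 2.970000 - (12.511920)/(19.491920) = 2.328097

2.3281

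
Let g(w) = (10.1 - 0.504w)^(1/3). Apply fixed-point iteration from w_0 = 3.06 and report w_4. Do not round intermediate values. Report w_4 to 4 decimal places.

w_1 = g(3.060000) = 2.045440
w_2 = g(2.045440) = 2.085394
w_3 = g(2.085394) = 2.083849
w_4 = g(2.083849) = 2.083909

2.0839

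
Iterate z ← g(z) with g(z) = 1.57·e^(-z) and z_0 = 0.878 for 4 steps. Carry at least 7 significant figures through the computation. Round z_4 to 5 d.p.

0.78498

z_1 = g(0.878000) = 0.652513
z_2 = g(0.652513) = 0.817555
z_3 = g(0.817555) = 0.693171
z_4 = g(0.693171) = 0.784982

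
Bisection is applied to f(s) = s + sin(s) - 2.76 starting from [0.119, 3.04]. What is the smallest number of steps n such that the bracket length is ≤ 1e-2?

9

Initial width b − a = 3.04 − 0.119 = 2.921000.
After n steps the width is (b−a)/2^n; need (b−a)/2^n ≤ 1e-2.
So n ≥ log₂(2.921000/1e-2) = log₂(292.1000) ≈ 8.1903.
Hence n = 9.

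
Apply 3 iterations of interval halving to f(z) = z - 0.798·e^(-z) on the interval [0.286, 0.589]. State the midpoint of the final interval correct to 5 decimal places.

0.49431

f(0.286000) = -0.313508, f(0.589000) = 0.146204 (opposite signs)
step 1: m = 0.437500, f(m) = -0.077728 < 0 → root in [0.437500, 0.589000]
step 2: m = 0.513250, f(m) = 0.035609 > 0 → root in [0.437500, 0.513250]
step 3: m = 0.475375, f(m) = -0.020703 < 0 → root in [0.475375, 0.513250]
Midpoint of [0.475375, 0.513250] = 0.494312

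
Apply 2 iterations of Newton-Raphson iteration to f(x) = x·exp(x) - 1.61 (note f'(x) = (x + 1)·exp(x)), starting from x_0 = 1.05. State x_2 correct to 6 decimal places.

0.758405

x_0 = 1.050000: f = 1.390534, f' = 5.858185 → x_1 = 1.050000 - (1.390534)/(5.858185) = 0.812634
x_1 = 0.812634: f = 0.221545, f' = 4.085381 → x_2 = 0.812634 - (0.221545)/(4.085381) = 0.758405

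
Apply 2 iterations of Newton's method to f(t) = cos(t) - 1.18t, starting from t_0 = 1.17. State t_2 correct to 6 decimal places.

0.666454

f'(t) = -sin(t) - 1.18
t_0 = 1.170000: f = -0.990448, f' = -2.100751 → t_1 = 1.170000 - (-0.990448)/(-2.100751) = 0.698526
t_1 = 0.698526: f = -0.058471, f' = -1.823090 → t_2 = 0.698526 - (-0.058471)/(-1.823090) = 0.666454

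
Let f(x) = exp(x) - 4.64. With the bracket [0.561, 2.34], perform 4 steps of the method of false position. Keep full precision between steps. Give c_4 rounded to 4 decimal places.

False-position update: c = (a·f(b) − b·f(a))/(f(b) − f(a)); replace the endpoint whose sign matches f(c).
f(0.561000) = -2.887576, f(2.340000) = 5.741237
step 1: c = 1.156331, f(c) = -1.461750 < 0 → new bracket [1.156331, 2.340000]
step 2: c = 1.396541, f(c) = -0.598804 < 0 → new bracket [1.396541, 2.340000]
step 3: c = 1.485648, f(c) = -0.222171 < 0 → new bracket [1.485648, 2.340000]
step 4: c = 1.517478, f(c) = -0.079292 < 0 → new bracket [1.517478, 2.340000]

1.5175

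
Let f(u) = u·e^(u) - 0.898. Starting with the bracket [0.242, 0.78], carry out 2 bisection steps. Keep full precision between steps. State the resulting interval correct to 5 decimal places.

[0.51100, 0.64550]

f(0.242000) = -0.589742, f(0.780000) = 0.803548 (opposite signs)
step 1: m = 0.511000, f(m) = -0.046185 < 0 → root in [0.511000, 0.780000]
step 2: m = 0.645500, f(m) = 0.332930 > 0 → root in [0.511000, 0.645500]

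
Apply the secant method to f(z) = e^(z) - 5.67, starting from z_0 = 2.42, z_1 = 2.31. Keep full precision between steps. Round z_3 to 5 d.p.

1.77619

f(z_0) = 5.575859, f(z_1) = 4.404425
z_2 = 2.310000 - (4.404425)·(2.310000 - 2.420000)/(4.404425 - (5.575859)) = 1.896416; f(z_2) = 0.991975
z_3 = 1.896416 - (0.991975)·(1.896416 - 2.310000)/(0.991975 - (4.404425)) = 1.776190; f(z_3) = 0.237307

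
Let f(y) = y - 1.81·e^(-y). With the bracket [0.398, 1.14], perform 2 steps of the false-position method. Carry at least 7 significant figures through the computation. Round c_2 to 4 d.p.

False-position update: c = (a·f(b) − b·f(a))/(f(b) − f(a)); replace the endpoint whose sign matches f(c).
f(0.398000) = -0.817708, f(1.140000) = 0.561128
step 1: c = 0.838038, f(c) = 0.055107 > 0 → new bracket [0.398000, 0.838038]
step 2: c = 0.810255, f(c) = 0.005267 > 0 → new bracket [0.398000, 0.810255]

0.8103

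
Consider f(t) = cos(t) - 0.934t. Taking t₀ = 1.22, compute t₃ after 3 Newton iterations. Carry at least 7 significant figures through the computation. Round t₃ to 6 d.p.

f'(t) = -sin(t) - 0.934
t_0 = 1.220000: f = -0.795834, f' = -1.873099 → t_1 = 1.220000 - (-0.795834)/(-1.873099) = 0.795124
t_1 = 0.795124: f = -0.042450, f' = -1.647951 → t_2 = 0.795124 - (-0.042450)/(-1.647951) = 0.769365
t_2 = 0.769365: f = -0.000234, f' = -1.629679 → t_3 = 0.769365 - (-0.000234)/(-1.629679) = 0.769221

0.769221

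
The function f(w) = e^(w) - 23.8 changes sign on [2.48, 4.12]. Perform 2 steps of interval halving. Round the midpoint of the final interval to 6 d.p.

f(2.480000) = -11.858736, f(4.120000) = 37.759242 (opposite signs)
step 1: m = 3.300000, f(m) = 3.312639 > 0 → root in [2.480000, 3.300000]
step 2: m = 2.890000, f(m) = -5.806690 < 0 → root in [2.890000, 3.300000]
Midpoint of [2.890000, 3.300000] = 3.095000

3.095000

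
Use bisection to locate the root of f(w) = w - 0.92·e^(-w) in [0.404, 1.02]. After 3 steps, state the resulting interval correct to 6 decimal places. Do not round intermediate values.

[0.481000, 0.558000]

f(0.404000) = -0.210233, f(1.020000) = 0.688253 (opposite signs)
step 1: m = 0.712000, f(m) = 0.260591 > 0 → root in [0.404000, 0.712000]
step 2: m = 0.558000, f(m) = 0.031436 > 0 → root in [0.404000, 0.558000]
step 3: m = 0.481000, f(m) = -0.087712 < 0 → root in [0.481000, 0.558000]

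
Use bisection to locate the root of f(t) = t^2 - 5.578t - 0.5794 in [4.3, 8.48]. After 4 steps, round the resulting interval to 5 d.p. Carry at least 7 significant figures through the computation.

f(4.300000) = -6.074800, f(8.480000) = 24.029560 (opposite signs)
step 1: m = 6.390000, f(m) = 4.609280 > 0 → root in [4.300000, 6.390000]
step 2: m = 5.345000, f(m) = -1.824785 < 0 → root in [5.345000, 6.390000]
step 3: m = 5.867500, f(m) = 1.119241 > 0 → root in [5.345000, 5.867500]
step 4: m = 5.606250, f(m) = -0.421023 < 0 → root in [5.606250, 5.867500]

[5.60625, 5.86750]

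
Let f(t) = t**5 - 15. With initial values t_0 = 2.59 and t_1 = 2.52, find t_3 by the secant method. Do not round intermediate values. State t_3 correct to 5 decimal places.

Secant update: t_(k+1) = t_k − f(t_k)·(t_k − t_(k-1))/(f(t_k) − f(t_(k-1))).
f(t_0) = 101.546389, f(t_1) = 86.625502
t_2 = 2.520000 - (86.625502)·(2.520000 - 2.590000)/(86.625502 - (101.546389)) = 2.113604; f(t_2) = 27.181144
t_3 = 2.113604 - (27.181144)·(2.113604 - 2.520000)/(27.181144 - (86.625502)) = 1.927778; f(t_3) = 11.624746

1.92778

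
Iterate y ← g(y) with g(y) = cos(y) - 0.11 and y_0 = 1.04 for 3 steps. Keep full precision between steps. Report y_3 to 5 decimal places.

0.57767

y_1 = g(1.040000) = 0.396220
y_2 = g(0.396220) = 0.812526
y_3 = g(0.812526) = 0.577666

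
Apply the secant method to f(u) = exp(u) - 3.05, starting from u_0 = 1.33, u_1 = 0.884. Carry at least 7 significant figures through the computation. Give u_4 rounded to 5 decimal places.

1.11510

f(u_0) = 0.731043, f(u_1) = -0.629437
u_2 = 0.884000 - (-0.629437)·(0.884000 - 1.330000)/(-0.629437 - (0.731043)) = 1.090345; f(u_2) = -0.074698
u_3 = 1.090345 - (-0.074698)·(1.090345 - 0.884000)/(-0.074698 - (-0.629437)) = 1.118131; f(u_3) = 0.009131
u_4 = 1.118131 - (0.009131)·(1.118131 - 1.090345)/(0.009131 - (-0.074698)) = 1.115104; f(u_4) = -0.000113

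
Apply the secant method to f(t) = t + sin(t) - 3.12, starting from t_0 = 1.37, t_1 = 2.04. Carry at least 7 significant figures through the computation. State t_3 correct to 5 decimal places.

f(t_0) = -0.770092, f(t_1) = -0.188071
t_2 = 2.040000 - (-0.188071)·(2.040000 - 1.370000)/(-0.188071 - (-0.770092)) = 2.256501; f(t_2) = -0.089526
t_3 = 2.256501 - (-0.089526)·(2.256501 - 2.040000)/(-0.089526 - (-0.188071)) = 2.453187; f(t_3) = -0.031506

2.45319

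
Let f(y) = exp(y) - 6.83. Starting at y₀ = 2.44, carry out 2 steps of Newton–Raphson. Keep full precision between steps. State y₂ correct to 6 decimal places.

f'(y) = exp(y)
y_0 = 2.440000: f = 4.643041, f' = 11.473041 → y_1 = 2.440000 - (4.643041)/(11.473041) = 2.035309
y_1 = 2.035309: f = 0.824614, f' = 7.654614 → y_2 = 2.035309 - (0.824614)/(7.654614) = 1.927581

1.927581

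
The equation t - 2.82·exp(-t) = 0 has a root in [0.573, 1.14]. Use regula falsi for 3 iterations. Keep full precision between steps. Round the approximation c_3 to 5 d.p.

False-position update: c = (a·f(b) − b·f(a))/(f(b) − f(a)); replace the endpoint whose sign matches f(c).
f(0.573000) = -1.017005, f(1.140000) = 0.238110
step 1: c = 1.032433, f(c) = 0.028120 > 0 → new bracket [0.573000, 1.032433]
step 2: c = 1.020072, f(c) = 0.003267 > 0 → new bracket [0.573000, 1.020072]
step 3: c = 1.018640, f(c) = 0.000379 > 0 → new bracket [0.573000, 1.018640]

1.01864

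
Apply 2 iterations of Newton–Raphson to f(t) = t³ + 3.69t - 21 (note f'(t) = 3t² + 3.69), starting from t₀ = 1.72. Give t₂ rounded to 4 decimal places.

2.3264

t_0 = 1.720000: f = -9.564752, f' = 12.565200 → t_1 = 1.720000 - (-9.564752)/(12.565200) = 2.481210
t_1 = 2.481210: f = 3.430987, f' = 22.159205 → t_2 = 2.481210 - (3.430987)/(22.159205) = 2.326376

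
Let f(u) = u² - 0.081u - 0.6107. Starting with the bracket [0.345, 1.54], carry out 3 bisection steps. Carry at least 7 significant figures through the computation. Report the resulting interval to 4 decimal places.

[0.7931, 0.9425]

f(0.345000) = -0.519620, f(1.540000) = 1.636160 (opposite signs)
step 1: m = 0.942500, f(m) = 0.201264 > 0 → root in [0.345000, 0.942500]
step 2: m = 0.643750, f(m) = -0.248430 < 0 → root in [0.643750, 0.942500]
step 3: m = 0.793125, f(m) = -0.045896 < 0 → root in [0.793125, 0.942500]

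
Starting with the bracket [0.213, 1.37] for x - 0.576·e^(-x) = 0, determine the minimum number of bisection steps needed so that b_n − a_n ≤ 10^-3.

Initial width b − a = 1.37 − 0.213 = 1.157000.
After n steps the width is (b−a)/2^n; need (b−a)/2^n ≤ 10^-3.
So n ≥ log₂(1.157000/10^-3) = log₂(1157.0000) ≈ 10.1762.
Hence n = 11.

11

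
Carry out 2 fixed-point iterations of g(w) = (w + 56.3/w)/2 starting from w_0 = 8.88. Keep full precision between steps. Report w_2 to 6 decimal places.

7.504081

w_1 = g(8.880000) = 7.610045
w_2 = g(7.610045) = 7.504081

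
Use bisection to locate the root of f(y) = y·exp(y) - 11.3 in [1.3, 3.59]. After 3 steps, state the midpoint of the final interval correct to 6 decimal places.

1.729375

f(1.300000) = -6.529914, f(3.590000) = 118.780333 (opposite signs)
step 1: m = 2.445000, f(m) = 16.892194 > 0 → root in [1.300000, 2.445000]
step 2: m = 1.872500, f(m) = 0.879746 > 0 → root in [1.300000, 1.872500]
step 3: m = 1.586250, f(m) = -3.550543 < 0 → root in [1.586250, 1.872500]
Midpoint of [1.586250, 1.872500] = 1.729375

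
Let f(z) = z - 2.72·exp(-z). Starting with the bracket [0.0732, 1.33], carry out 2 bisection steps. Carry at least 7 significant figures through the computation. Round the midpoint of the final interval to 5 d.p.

0.85870

f(0.073200) = -2.454809, f(1.330000) = 0.610622 (opposite signs)
step 1: m = 0.701600, f(m) = -0.646953 < 0 → root in [0.701600, 1.330000]
step 2: m = 1.015800, f(m) = 0.030854 > 0 → root in [0.701600, 1.015800]
Midpoint of [0.701600, 1.015800] = 0.858700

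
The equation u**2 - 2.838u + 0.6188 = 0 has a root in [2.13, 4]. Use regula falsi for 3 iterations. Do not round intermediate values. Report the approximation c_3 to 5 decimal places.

f(2.130000) = -0.889240, f(4.000000) = 5.266800
step 1: c = 2.400122, f(c) = -0.432162 < 0 → new bracket [2.400122, 4.000000]
step 2: c = 2.521443, f(c) = -0.179381 < 0 → new bracket [2.521443, 4.000000]
step 3: c = 2.570142, f(c) = -0.069633 < 0 → new bracket [2.570142, 4.000000]

2.57014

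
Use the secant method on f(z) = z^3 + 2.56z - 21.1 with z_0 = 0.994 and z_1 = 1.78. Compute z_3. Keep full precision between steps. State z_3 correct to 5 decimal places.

Secant update: z_(k+1) = z_k − f(z_k)·(z_k − z_(k-1))/(f(z_k) − f(z_(k-1))).
f(z_0) = -17.573252, f(z_1) = -10.903448
z_2 = 1.780000 - (-10.903448)·(1.780000 - 0.994000)/(-10.903448 - (-17.573252)) = 3.064912; f(z_2) = 15.536988
z_3 = 3.064912 - (15.536988)·(3.064912 - 1.780000)/(15.536988 - (-10.903448)) = 2.309869; f(z_3) = -2.862440

2.30987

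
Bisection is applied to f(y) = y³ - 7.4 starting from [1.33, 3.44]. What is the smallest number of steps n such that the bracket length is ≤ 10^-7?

Initial width b − a = 3.44 − 1.33 = 2.110000.
After n steps the width is (b−a)/2^n; need (b−a)/2^n ≤ 10^-7.
So n ≥ log₂(2.110000/10^-7) = log₂(21100000.0000) ≈ 24.3307.
Hence n = 25.

25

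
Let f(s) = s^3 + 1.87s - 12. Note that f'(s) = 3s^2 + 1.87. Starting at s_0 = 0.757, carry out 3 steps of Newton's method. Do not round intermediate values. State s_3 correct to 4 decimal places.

2.1210

s_0 = 0.757000: f = -10.150612, f' = 3.589147 → s_1 = 0.757000 - (-10.150612)/(3.589147) = 3.585140
s_1 = 3.585140: f = 40.784856, f' = 40.429697 → s_2 = 3.585140 - (40.784856)/(40.429697) = 2.576356
s_2 = 2.576356: f = 9.918630, f' = 21.782829 → s_3 = 2.576356 - (9.918630)/(21.782829) = 2.121014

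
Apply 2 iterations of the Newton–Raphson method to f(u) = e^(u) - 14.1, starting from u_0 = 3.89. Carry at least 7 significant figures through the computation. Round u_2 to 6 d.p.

Newton update: u ← u − f(u)/f'(u).
f'(u) = e^(u)
u_0 = 3.890000: f = 34.810887, f' = 48.910887 → u_1 = 3.890000 - (34.810887)/(48.910887) = 3.178279
u_1 = 3.178279: f = 9.905414, f' = 24.005414 → u_2 = 3.178279 - (9.905414)/(24.005414) = 2.765647

2.765647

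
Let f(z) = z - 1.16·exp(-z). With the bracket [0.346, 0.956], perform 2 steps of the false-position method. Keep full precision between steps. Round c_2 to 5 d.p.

f(0.346000) = -0.474714, f(0.956000) = 0.510064
step 1: c = 0.640052, f(c) = 0.028424 > 0 → new bracket [0.346000, 0.640052]
step 2: c = 0.623440, f(c) = 0.001567 > 0 → new bracket [0.346000, 0.623440]

0.62344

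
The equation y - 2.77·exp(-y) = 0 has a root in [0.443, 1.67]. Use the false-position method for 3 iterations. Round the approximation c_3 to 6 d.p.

f(0.443000) = -1.335637, f(1.670000) = 1.148556
step 1: c = 1.102702, f(c) = 0.183137 > 0 → new bracket [0.443000, 1.102702]
step 2: c = 1.023154, f(c) = 0.027451 > 0 → new bracket [0.443000, 1.023154]
step 3: c = 1.011470, f(c) = 0.004066 > 0 → new bracket [0.443000, 1.011470]

1.011470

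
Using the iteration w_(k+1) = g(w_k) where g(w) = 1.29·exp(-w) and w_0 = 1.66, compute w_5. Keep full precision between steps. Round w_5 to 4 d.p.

0.5761

w_1 = g(1.660000) = 0.245279
w_2 = g(0.245279) = 1.009407
w_3 = g(1.009407) = 0.470121
w_4 = g(0.470121) = 0.806155
w_5 = g(0.806155) = 0.576078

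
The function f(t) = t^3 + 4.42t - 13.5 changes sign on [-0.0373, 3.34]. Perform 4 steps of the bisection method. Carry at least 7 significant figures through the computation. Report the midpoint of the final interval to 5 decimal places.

1.75689

f(-0.037300) = -13.664918, f(3.340000) = 38.522504 (opposite signs)
step 1: m = 1.651350, f(m) = -1.697873 < 0 → root in [1.651350, 3.340000]
step 2: m = 2.495675, f(m) = 13.074930 > 0 → root in [1.651350, 2.495675]
step 3: m = 2.073512, f(m) = 4.579897 > 0 → root in [1.651350, 2.073512]
step 4: m = 1.862431, f(m) = 1.192069 > 0 → root in [1.651350, 1.862431]
Midpoint of [1.651350, 1.862431] = 1.756891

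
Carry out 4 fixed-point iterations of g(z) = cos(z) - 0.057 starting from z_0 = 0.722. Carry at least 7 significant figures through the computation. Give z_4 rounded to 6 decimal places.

z_1 = g(0.722000) = 0.693485
z_2 = g(0.693485) = 0.712023
z_3 = g(0.712023) = 0.700042
z_4 = g(0.700042) = 0.707815

0.707815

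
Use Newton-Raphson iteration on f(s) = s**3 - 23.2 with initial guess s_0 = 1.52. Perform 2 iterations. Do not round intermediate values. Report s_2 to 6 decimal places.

f'(s) = 3s**2
s_0 = 1.520000: f = -19.688192, f' = 6.931200 → s_1 = 1.520000 - (-19.688192)/(6.931200) = 4.360517
s_1 = 4.360517: f = 59.711348, f' = 57.042328 → s_2 = 4.360517 - (59.711348)/(57.042328) = 3.313727

3.313727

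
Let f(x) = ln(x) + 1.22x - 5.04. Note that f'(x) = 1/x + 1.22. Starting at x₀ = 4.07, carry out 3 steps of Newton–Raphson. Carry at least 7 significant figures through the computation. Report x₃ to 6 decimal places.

x_0 = 4.070000: f = 1.329043, f' = 1.465700 → x_1 = 4.070000 - (1.329043)/(1.465700) = 3.163237
x_1 = 3.163237: f = -0.029255, f' = 1.536132 → x_2 = 3.163237 - (-0.029255)/(1.536132) = 3.182282
x_2 = 3.182282: f = -0.000018, f' = 1.534240 → x_3 = 3.182282 - (-0.000018)/(1.534240) = 3.182293

3.182293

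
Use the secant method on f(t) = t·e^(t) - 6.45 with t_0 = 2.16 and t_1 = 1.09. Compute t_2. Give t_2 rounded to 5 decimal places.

f(t_0) = 12.279657, f(t_1) = -3.208041
t_2 = 1.090000 - (-3.208041)·(1.090000 - 2.160000)/(-3.208041 - (12.279657)) = 1.311634; f(t_2) = -1.580905

1.31163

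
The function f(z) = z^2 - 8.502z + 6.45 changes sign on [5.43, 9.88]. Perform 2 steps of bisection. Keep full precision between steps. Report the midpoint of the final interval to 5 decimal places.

8.21125

f(5.430000) = -10.230960, f(9.880000) = 20.064640 (opposite signs)
step 1: m = 7.655000, f(m) = -0.033785 < 0 → root in [7.655000, 9.880000]
step 2: m = 8.767500, f(m) = 8.777771 > 0 → root in [7.655000, 8.767500]
Midpoint of [7.655000, 8.767500] = 8.211250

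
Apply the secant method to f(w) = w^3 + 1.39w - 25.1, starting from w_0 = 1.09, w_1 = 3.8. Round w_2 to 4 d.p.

2.1434

Secant update: w_(k+1) = w_k − f(w_k)·(w_k − w_(k-1))/(f(w_k) − f(w_(k-1))).
f(w_0) = -22.289871, f(w_1) = 35.054000
w_2 = 3.800000 - (35.054000)·(3.800000 - 1.090000)/(35.054000 - (-22.289871)) = 2.143392; f(w_2) = -12.273672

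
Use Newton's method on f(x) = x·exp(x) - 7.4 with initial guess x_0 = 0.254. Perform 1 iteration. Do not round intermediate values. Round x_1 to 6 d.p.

Newton update: x ← x − f(x)/f'(x).
f'(x) = (x + 1)·exp(x)
x_0 = 0.254000: f = -7.072550, f' = 1.616621 → x_1 = 0.254000 - (-7.072550)/(1.616621) = 4.628896

4.628896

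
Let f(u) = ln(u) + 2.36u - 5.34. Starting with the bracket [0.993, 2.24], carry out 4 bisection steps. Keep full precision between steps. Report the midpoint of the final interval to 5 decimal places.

f(0.993000) = -3.003545, f(2.240000) = 0.752876 (opposite signs)
step 1: m = 1.616500, f(m) = -1.044797 < 0 → root in [1.616500, 2.240000]
step 2: m = 1.928250, f(m) = -0.132717 < 0 → root in [1.928250, 2.240000]
step 3: m = 2.084125, f(m) = 0.312884 > 0 → root in [1.928250, 2.084125]
step 4: m = 2.006188, f(m) = 0.090839 > 0 → root in [1.928250, 2.006188]
Midpoint of [1.928250, 2.006188] = 1.967219

1.96722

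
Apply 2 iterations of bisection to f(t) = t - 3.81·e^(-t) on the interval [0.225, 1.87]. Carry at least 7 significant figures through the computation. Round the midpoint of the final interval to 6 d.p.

f(0.225000) = -2.817347, f(1.870000) = 1.282789 (opposite signs)
step 1: m = 1.047500, f(m) = -0.289100 < 0 → root in [1.047500, 1.870000]
step 2: m = 1.458750, f(m) = 0.572823 > 0 → root in [1.047500, 1.458750]
Midpoint of [1.047500, 1.458750] = 1.253125

1.253125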